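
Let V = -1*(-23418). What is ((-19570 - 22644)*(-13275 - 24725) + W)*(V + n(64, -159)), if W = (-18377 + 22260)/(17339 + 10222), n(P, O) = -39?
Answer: 344540079661496219/9187 ≈ 3.7503e+13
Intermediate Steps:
V = 23418
W = 3883/27561 ≈ 0.14089
((-19570 - 22644)*(-13275 - 24725) + W)*(V + n(64, -159)) = ((-19570 - 22644)*(-13275 - 24725) + 3883/27561)*(23418 - 39) = (-42214*(-38000) + 3883/27561)*23379 = (1604132000 + 3883/27561)*23379 = (44211482055883/27561)*23379 = 344540079661496219/9187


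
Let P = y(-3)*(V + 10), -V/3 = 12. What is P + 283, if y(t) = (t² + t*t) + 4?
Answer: -289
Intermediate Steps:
y(t) = 4 + 2*t² (y(t) = (t² + t²) + 4 = 2*t² + 4 = 4 + 2*t²)
V = -36 (V = -3*12 = -36)
P = -572 (P = (4 + 2*(-3)²)*(-36 + 10) = (4 + 2*9)*(-26) = (4 + 18)*(-26) = 22*(-26) = -572)
P + 283 = -572 + 283 = -289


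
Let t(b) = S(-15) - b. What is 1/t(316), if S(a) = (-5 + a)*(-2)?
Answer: -1/276 ≈ -0.0036232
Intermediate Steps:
S(a) = 10 - 2*a
t(b) = 40 - b (t(b) = (10 - 2*(-15)) - b = (10 + 30) - b = 40 - b)
1/t(316) = 1/(40 - 1*316) = 1/(40 - 316) = 1/(-276) = -1/276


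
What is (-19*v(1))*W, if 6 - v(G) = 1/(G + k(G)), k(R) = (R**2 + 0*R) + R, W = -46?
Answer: 14858/3 ≈ 4952.7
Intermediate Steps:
k(R) = R + R**2 (k(R) = (R**2 + 0) + R = R**2 + R = R + R**2)
v(G) = 6 - 1/(G + G*(1 + G))
(-19*v(1))*W = -19*(-1 + 6*1**2 + 12*1)/(1*(2 + 1))*(-46) = -19*(-1 + 6*1 + 12)/3*(-46) = -19*(-1 + 6 + 12)/3*(-46) = -19*17/3*(-46) = -323/3*(-46) = 14858/3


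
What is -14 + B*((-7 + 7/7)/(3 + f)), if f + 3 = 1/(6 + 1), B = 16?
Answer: -686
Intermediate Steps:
f = -20/7 (f = -3 + 1/(6 + 1) = -3 + 1/7 = -20/7 ≈ -2.8571)
-14 + B*((-7 + 7/7)/(3 + f)) = -14 + 16*((-7 + 7/7)/(3 - 20/7)) = -14 + 16*((-7 + 7*(1/7))/(1/7)) = -14 + 16*((-7 + 1)*7) = -14 + 16*(-6*7) = -14 + 16*(-42) = -14 - 672 = -686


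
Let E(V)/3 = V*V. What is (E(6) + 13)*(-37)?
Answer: -4477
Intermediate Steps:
E(V) = 3*V² (E(V) = 3*(V*V) = 3*V²)
(E(6) + 13)*(-37) = (3*6² + 13)*(-37) = (3*36 + 13)*(-37) = (108 + 13)*(-37) = 121*(-37) = -4477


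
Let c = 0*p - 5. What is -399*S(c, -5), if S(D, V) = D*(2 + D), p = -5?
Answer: -5985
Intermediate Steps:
c = -5 (c = 0*(-5) - 5 = 0 - 5 = -5)
-399*S(c, -5) = -(-1995)*(2 - 5) = -(-1995)*(-3) = -399*15 = -5985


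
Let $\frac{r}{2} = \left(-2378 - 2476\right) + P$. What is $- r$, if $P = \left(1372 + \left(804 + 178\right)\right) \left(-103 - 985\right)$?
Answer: $5132012$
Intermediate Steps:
$P = -2561152$ ($P = \left(1372 + 982\right) \left(-1088\right) = 2354 \left(-1088\right) = -2561152$)
$r = -5132012$ ($r = 2 \left(\left(-2378 - 2476\right) - 2561152\right) = 2 \left(-4854 - 2561152\right) = 2 \left(-2566006\right) = -5132012$)
$- r = \left(-1\right) \left(-5132012\right) = 5132012$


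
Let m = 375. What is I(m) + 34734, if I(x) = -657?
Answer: 34077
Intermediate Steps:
I(m) + 34734 = -657 + 34734 = 34077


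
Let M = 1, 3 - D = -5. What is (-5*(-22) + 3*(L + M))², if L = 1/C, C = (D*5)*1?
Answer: 20457529/1600 ≈ 12786.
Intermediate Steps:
D = 8 (D = 3 - 1*(-5) = 3 + 5 = 8)
C = 40 (C = (8*5)*1 = 40*1 = 40)
L = 1/40 ≈ 0.025000
(-5*(-22) + 3*(L + M))² = (-5*(-22) + 3*(1/40 + 1))² = (110 + 3*(41/40))² = (110 + 123/40)² = (4523/40)² = 20457529/1600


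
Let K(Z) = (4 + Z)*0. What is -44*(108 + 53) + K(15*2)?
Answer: -7084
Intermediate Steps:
K(Z) = 0
-44*(108 + 53) + K(15*2) = -44*(108 + 53) + 0 = -44*161 + 0 = -7084 + 0 = -7084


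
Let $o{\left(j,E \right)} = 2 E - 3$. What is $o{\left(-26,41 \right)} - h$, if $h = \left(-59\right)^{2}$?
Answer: $-3402$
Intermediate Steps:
$o{\left(j,E \right)} = -3 + 2 E$
$h = 3481$
$o{\left(-26,41 \right)} - h = \left(-3 + 2 \cdot 41\right) - 3481 = \left(-3 + 82\right) - 3481 = 79 - 3481 = -3402$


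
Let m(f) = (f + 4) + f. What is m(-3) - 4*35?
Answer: -142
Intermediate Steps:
m(f) = 4 + 2*f (m(f) = (4 + f) + f = 4 + 2*f)
m(-3) - 4*35 = (4 + 2*(-3)) - 4*35 = (4 - 6) - 140 = -2 - 140 = -142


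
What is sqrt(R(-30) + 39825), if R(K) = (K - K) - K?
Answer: sqrt(39855) ≈ 199.64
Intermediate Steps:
R(K) = -K (R(K) = 0 - K = -K)
sqrt(R(-30) + 39825) = sqrt(-1*(-30) + 39825) = sqrt(30 + 39825) = sqrt(39855)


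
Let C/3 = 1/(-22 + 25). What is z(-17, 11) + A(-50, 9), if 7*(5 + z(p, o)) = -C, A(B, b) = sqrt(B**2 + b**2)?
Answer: -36/7 + sqrt(2581) ≈ 45.661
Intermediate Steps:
C = 1 (C = 3/(-22 + 25) = 3/3 = 3*(1/3) = 1)
z(p, o) = -36/7 (z(p, o) = -5 + (-1*1)/7 = -5 + (1/7)*(-1) = -5 - 1/7 = -36/7)
z(-17, 11) + A(-50, 9) = -36/7 + sqrt((-50)**2 + 9**2) = -36/7 + sqrt(2500 + 81) = -36/7 + sqrt(2581)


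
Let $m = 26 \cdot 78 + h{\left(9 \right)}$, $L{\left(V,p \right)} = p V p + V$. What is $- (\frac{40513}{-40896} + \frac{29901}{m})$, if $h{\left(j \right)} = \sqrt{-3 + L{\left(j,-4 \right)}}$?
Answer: $- \frac{385547787841}{28031713344} + \frac{49835 \sqrt{6}}{1370878} \approx -13.665$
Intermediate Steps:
$L{\left(V,p \right)} = V + V p^{2}$ ($L{\left(V,p \right)} = V p p + V = V p^{2} + V = V + V p^{2}$)
$h{\left(j \right)} = \sqrt{-3 + 17 j}$ ($h{\left(j \right)} = \sqrt{-3 + j \left(1 + \left(-4\right)^{2}\right)} = \sqrt{-3 + j \left(1 + 16\right)} = \sqrt{-3 + j 17} = \sqrt{-3 + 17 j}$)
$m = 2028 + 5 \sqrt{6}$ ($m = 26 \cdot 78 + \sqrt{-3 + 17 \cdot 9} = 2028 + \sqrt{-3 + 153} = 2028 + \sqrt{150} = 2028 + 5 \sqrt{6} \approx 2040.2$)
$- (\frac{40513}{-40896} + \frac{29901}{m}) = - (\frac{40513}{-40896} + \frac{29901}{2028 + 5 \sqrt{6}}) = - (40513 \left(- \frac{1}{40896}\right) + \frac{29901}{2028 + 5 \sqrt{6}}) = - (- \frac{40513}{40896} + \frac{29901}{2028 + 5 \sqrt{6}}) = \frac{40513}{40896} - \frac{29901}{2028 + 5 \sqrt{6}}$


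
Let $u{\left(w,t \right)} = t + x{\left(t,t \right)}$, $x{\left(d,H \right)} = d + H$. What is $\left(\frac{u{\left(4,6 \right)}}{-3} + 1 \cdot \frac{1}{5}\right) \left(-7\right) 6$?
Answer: $\frac{1218}{5} \approx 243.6$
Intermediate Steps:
$x{\left(d,H \right)} = H + d$
$u{\left(w,t \right)} = 3 t$ ($u{\left(w,t \right)} = t + \left(t + t\right) = t + 2 t = 3 t$)
$\left(\frac{u{\left(4,6 \right)}}{-3} + 1 \cdot \frac{1}{5}\right) \left(-7\right) 6 = \left(\frac{3 \cdot 6}{-3} + 1 \cdot \frac{1}{5}\right) \left(-7\right) 6 = \left(18 \left(- \frac{1}{3}\right) + 1 \cdot \frac{1}{5}\right) \left(-7\right) 6 = \left(-6 + \frac{1}{5}\right) \left(-7\right) 6 = \left(- \frac{29}{5}\right) \left(-7\right) 6 = \frac{203}{5} \cdot 6 = \frac{1218}{5}$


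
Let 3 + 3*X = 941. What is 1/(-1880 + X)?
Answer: -3/4702 ≈ -0.00063803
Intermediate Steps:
X = 938/3 (X = -1 + (⅓)*941 = -1 + 941/3 = 938/3 ≈ 312.67)
1/(-1880 + X) = 1/(-1880 + 938/3) = 1/(-4702/3) = -3/4702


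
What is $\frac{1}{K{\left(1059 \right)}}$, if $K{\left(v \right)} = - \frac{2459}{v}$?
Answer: $- \frac{1059}{2459} \approx -0.43066$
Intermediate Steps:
$\frac{1}{K{\left(1059 \right)}} = \frac{1}{\left(-2459\right) \frac{1}{1059}} = \frac{1}{- \frac{2459}{1059}} = - \frac{1059}{2459}$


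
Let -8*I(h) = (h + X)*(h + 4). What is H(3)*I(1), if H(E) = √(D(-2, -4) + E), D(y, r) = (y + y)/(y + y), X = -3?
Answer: 5/2 ≈ 2.5000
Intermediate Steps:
I(h) = -(-3 + h)*(4 + h)/8 (I(h) = -(h - 3)*(h + 4)/8 = -(-3 + h)*(4 + h)/8)
D(y, r) = 1 (D(y, r) = (2*y)/((2*y)) = (2*y)*(1/(2*y)) = 1)
H(E) = √(1 + E)
H(3)*I(1) = √(1 + 3)*(3/2 - ⅛*1 - ⅛*1²) = √4*(3/2 - ⅛ - ⅛*1) = 2*(3/2 - ⅛ - ⅛) = 2*(5/4) = 5/2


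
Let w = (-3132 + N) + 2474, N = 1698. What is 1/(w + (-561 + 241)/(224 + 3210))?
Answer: 1717/1785520 ≈ 0.00096163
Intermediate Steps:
w = 1040 (w = (-3132 + 1698) + 2474 = -1434 + 2474 = 1040)
1/(w + (-561 + 241)/(224 + 3210)) = 1/(1040 + (-561 + 241)/(224 + 3210)) = 1/(1040 - 320/3434) = 1/(1040 - 320*1/3434) = 1/(1040 - 160/1717) = 1/(1785520/1717) = 1717/1785520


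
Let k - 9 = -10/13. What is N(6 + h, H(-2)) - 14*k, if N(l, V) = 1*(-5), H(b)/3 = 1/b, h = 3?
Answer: -1563/13 ≈ -120.23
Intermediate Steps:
k = 107/13 (k = 9 - 10/13 = 107/13 ≈ 8.2308)
H(b) = 3/b
N(l, V) = -5
N(6 + h, H(-2)) - 14*k = -5 - 14*107/13 = -5 - 1498/13 = -1563/13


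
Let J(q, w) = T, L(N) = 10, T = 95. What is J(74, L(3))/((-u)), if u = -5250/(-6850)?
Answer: -2603/21 ≈ -123.95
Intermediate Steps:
J(q, w) = 95
u = 105/137 (u = -5250*(-1/6850) = 105/137 ≈ 0.76642)
J(74, L(3))/((-u)) = 95/((-1*105/137)) = 95/(-105/137) = 95*(-137/105) = -2603/21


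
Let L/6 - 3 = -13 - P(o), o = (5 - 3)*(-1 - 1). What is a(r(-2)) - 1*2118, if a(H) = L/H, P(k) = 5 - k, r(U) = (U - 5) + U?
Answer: -6316/3 ≈ -2105.3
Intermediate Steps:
o = -4 (o = 2*(-2) = -4)
r(U) = -5 + 2*U (r(U) = (-5 + U) + U = -5 + 2*U)
L = -114 (L = 18 + 6*(-13 - (5 - 1*(-4))) = 18 + 6*(-13 - (5 + 4)) = 18 + 6*(-13 - 1*9) = 18 + 6*(-13 - 9) = 18 + 6*(-22) = 18 - 132 = -114)
a(H) = -114/H
a(r(-2)) - 1*2118 = -114/(-5 + 2*(-2)) - 1*2118 = -114/(-5 - 4) - 2118 = -114/(-9) - 2118 = -114*(-⅑) - 2118 = 38/3 - 2118 = -6316/3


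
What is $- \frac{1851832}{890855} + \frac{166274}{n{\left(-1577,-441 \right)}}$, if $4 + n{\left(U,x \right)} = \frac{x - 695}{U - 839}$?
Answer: $- \frac{22368016691226}{474825715} \approx -47108.0$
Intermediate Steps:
$n{\left(U,x \right)} = -4 + \frac{-695 + x}{-839 + U}$ ($n{\left(U,x \right)} = -4 + \frac{x - 695}{U - 839} = -4 + \frac{-695 + x}{-839 + U}$)
$- \frac{1851832}{890855} + \frac{166274}{n{\left(-1577,-441 \right)}} = - \frac{1851832}{890855} + \frac{166274}{\frac{1}{-839 - 1577} \left(2661 - 441 - -6308\right)} = \left(-1851832\right) \frac{1}{890855} + \frac{166274}{\frac{1}{-2416} \left(2661 - 441 + 6308\right)} = - \frac{1851832}{890855} + \frac{166274}{\left(- \frac{1}{2416}\right) 8528} = - \frac{1851832}{890855} + \frac{166274}{- \frac{533}{151}} = - \frac{1851832}{890855} + 166274 \left(- \frac{151}{533}\right) = - \frac{1851832}{890855} - \frac{25107374}{533} = - \frac{22368016691226}{474825715}$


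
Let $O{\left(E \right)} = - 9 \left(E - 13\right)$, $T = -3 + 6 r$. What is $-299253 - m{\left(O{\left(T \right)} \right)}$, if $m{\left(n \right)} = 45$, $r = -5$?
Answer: $-299298$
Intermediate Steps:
$T = -33$ ($T = -3 + 6 \left(-5\right) = -3 - 30 = -33$)
$O{\left(E \right)} = 117 - 9 E$ ($O{\left(E \right)} = - 9 \left(-13 + E\right) = 117 - 9 E$)
$-299253 - m{\left(O{\left(T \right)} \right)} = -299253 - 45 = -299298$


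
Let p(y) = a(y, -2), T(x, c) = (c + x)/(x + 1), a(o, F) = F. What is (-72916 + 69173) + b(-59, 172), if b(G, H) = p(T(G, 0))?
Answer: -3745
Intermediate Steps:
T(x, c) = (c + x)/(1 + x)
p(y) = -2
b(G, H) = -2
(-72916 + 69173) + b(-59, 172) = (-72916 + 69173) - 2 = -3743 - 2 = -3745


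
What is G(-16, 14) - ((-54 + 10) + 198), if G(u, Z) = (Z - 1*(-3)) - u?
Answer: -121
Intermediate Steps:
G(u, Z) = 3 + Z - u (G(u, Z) = (Z + 3) - u = (3 + Z) - u = 3 + Z - u)
G(-16, 14) - ((-54 + 10) + 198) = (3 + 14 - 1*(-16)) - ((-54 + 10) + 198) = (3 + 14 + 16) - (-44 + 198) = 33 - 1*154 = 33 - 154 = -121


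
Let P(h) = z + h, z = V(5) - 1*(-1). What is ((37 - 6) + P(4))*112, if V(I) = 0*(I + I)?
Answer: 4032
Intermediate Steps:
V(I) = 0 (V(I) = 0*(2*I) = 0)
z = 1 (z = 0 - 1*(-1) = 0 + 1 = 1)
P(h) = 1 + h
((37 - 6) + P(4))*112 = ((37 - 6) + (1 + 4))*112 = (31 + 5)*112 = 36*112 = 4032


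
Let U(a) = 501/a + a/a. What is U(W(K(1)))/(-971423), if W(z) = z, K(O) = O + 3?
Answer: -505/3885692 ≈ -0.00012996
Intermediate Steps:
K(O) = 3 + O
U(a) = 1 + 501/a (U(a) = 501/a + 1 = 1 + 501/a)
U(W(K(1)))/(-971423) = ((501 + (3 + 1))/(3 + 1))/(-971423) = ((501 + 4)/4)*(-1/971423) = ((1/4)*505)*(-1/971423) = (505/4)*(-1/971423) = -505/3885692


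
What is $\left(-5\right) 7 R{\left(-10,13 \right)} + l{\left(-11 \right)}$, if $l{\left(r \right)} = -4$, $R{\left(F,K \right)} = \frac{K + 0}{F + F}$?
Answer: $\frac{75}{4} \approx 18.75$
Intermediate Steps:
$R{\left(F,K \right)} = \frac{K}{2 F}$
$\left(-5\right) 7 R{\left(-10,13 \right)} + l{\left(-11 \right)} = \left(-5\right) 7 \cdot \frac{1}{2} \cdot 13 \frac{1}{-10} - 4 = - 35 \cdot \frac{1}{2} \cdot 13 \left(- \frac{1}{10}\right) - 4 = \left(-35\right) \left(- \frac{13}{20}\right) - 4 = \frac{91}{4} - 4 = \frac{75}{4}$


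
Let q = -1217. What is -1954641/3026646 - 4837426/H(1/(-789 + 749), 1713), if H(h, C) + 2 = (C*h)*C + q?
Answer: 193272031958717/3009625151778 ≈ 64.218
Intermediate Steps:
H(h, C) = -1219 + h*C**2 (H(h, C) = -2 + ((C*h)*C - 1217) = -2 + (h*C**2 - 1217) = -2 + (-1217 + h*C**2) = -1219 + h*C**2)
-1954641/3026646 - 4837426/H(1/(-789 + 749), 1713) = -1954641/3026646 - 4837426/(-1219 + 1713**2/(-789 + 749)) = -1954641*1/3026646 - 4837426/(-1219 + 2934369/(-40)) = -651547/1008882 - 4837426/(-1219 - 1/40*2934369) = -651547/1008882 - 4837426/(-1219 - 2934369/40) = -651547/1008882 - 4837426/(-2983129/40) = -651547/1008882 - 4837426*(-40/2983129) = -651547/1008882 + 193497040/2983129 = 193272031958717/3009625151778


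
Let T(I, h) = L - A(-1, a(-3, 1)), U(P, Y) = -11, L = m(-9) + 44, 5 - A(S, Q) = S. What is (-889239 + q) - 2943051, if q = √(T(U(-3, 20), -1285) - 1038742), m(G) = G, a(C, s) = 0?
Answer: -3832290 + I*√1038713 ≈ -3.8323e+6 + 1019.2*I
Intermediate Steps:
A(S, Q) = 5 - S
L = 35 (L = -9 + 44 = 35)
T(I, h) = 29 (T(I, h) = 35 - (5 - 1*(-1)) = 35 - (5 + 1) = 35 - 1*6 = 35 - 6 = 29)
q = I*√1038713 (q = √(29 - 1038742) = √(-1038713) = I*√1038713 ≈ 1019.2*I)
(-889239 + q) - 2943051 = (-889239 + I*√1038713) - 2943051 = -3832290 + I*√1038713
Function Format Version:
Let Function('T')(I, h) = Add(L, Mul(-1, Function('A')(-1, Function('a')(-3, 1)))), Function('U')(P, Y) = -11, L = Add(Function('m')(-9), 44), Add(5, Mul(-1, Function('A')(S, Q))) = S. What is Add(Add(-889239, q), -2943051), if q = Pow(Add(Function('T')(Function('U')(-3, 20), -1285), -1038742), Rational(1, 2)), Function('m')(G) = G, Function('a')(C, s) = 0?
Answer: Add(-3832290, Mul(I, Pow(1038713, Rational(1, 2)))) ≈ Add(-3.8323e+6, Mul(1019.2, I))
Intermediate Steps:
Function('A')(S, Q) = Add(5, Mul(-1, S))
L = 35 (L = Add(-9, 44) = 35)
Function('T')(I, h) = 29 (Function('T')(I, h) = Add(35, Mul(-1, Add(5, Mul(-1, -1)))) = Add(35, Mul(-1, Add(5, 1))) = Add(35, Mul(-1, 6)) = Add(35, -6) = 29)
q = Mul(I, Pow(1038713, Rational(1, 2))) (q = Pow(Add(29, -1038742), Rational(1, 2)) = Pow(-1038713, Rational(1, 2)) = Mul(I, Pow(1038713, Rational(1, 2))) ≈ Mul(1019.2, I))
Add(Add(-889239, q), -2943051) = Add(Add(-889239, Mul(I, Pow(1038713, Rational(1, 2)))), -2943051) = Add(-3832290, Mul(I, Pow(1038713, Rational(1, 2))))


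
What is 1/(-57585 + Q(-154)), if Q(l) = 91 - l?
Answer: -1/57340 ≈ -1.7440e-5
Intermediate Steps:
1/(-57585 + Q(-154)) = 1/(-57585 + (91 - 1*(-154))) = 1/(-57585 + (91 + 154)) = 1/(-57585 + 245) = 1/(-57340) = -1/57340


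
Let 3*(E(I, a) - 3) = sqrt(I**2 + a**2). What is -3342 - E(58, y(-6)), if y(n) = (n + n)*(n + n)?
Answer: -3345 - 10*sqrt(241)/3 ≈ -3396.7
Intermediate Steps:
y(n) = 4*n**2 (y(n) = (2*n)*(2*n) = 4*n**2)
E(I, a) = 3 + sqrt(I**2 + a**2)/3
-3342 - E(58, y(-6)) = -3342 - (3 + sqrt(58**2 + (4*(-6)**2)**2)/3) = -3342 - (3 + sqrt(3364 + (4*36)**2)/3) = -3342 - (3 + sqrt(3364 + 144**2)/3) = -3342 - (3 + sqrt(3364 + 20736)/3) = -3342 - (3 + sqrt(24100)/3) = -3342 - (3 + (10*sqrt(241))/3) = -3342 - (3 + 10*sqrt(241)/3) = -3342 + (-3 - 10*sqrt(241)/3) = -3345 - 10*sqrt(241)/3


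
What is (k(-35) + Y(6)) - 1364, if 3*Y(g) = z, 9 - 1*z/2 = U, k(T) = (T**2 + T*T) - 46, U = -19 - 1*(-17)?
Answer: 3142/3 ≈ 1047.3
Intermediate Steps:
U = -2 (U = -19 + 17 = -2)
k(T) = -46 + 2*T**2 (k(T) = (T**2 + T**2) - 46 = 2*T**2 - 46 = -46 + 2*T**2)
z = 22 (z = 18 - 2*(-2) = 18 + 4 = 22)
Y(g) = 22/3 (Y(g) = (1/3)*22 = 22/3)
(k(-35) + Y(6)) - 1364 = ((-46 + 2*(-35)**2) + 22/3) - 1364 = ((-46 + 2*1225) + 22/3) - 1364 = ((-46 + 2450) + 22/3) - 1364 = (2404 + 22/3) - 1364 = 7234/3 - 1364 = 3142/3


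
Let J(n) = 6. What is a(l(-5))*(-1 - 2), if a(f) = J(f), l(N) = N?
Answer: -18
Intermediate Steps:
a(f) = 6
a(l(-5))*(-1 - 2) = 6*(-1 - 2) = 6*(-3) = -18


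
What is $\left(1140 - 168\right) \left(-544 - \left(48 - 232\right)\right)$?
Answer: $-349920$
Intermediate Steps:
$\left(1140 - 168\right) \left(-544 - \left(48 - 232\right)\right) = 972 \left(-544 - \left(48 - 232\right)\right) = 972 \left(-544 - -184\right) = 972 \left(-544 + 184\right) = 972 \left(-360\right) = -349920$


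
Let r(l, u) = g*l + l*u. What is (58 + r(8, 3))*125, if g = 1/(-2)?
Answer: 9750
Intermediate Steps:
g = -½ ≈ -0.50000
r(l, u) = -l/2 + l*u
(58 + r(8, 3))*125 = (58 + 8*(-½ + 3))*125 = (58 + 8*(5/2))*125 = (58 + 20)*125 = 78*125 = 9750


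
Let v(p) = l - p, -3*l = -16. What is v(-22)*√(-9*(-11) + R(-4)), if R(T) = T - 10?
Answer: 82*√85/3 ≈ 252.00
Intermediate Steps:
l = 16/3 (l = -⅓*(-16) = 16/3 ≈ 5.3333)
R(T) = -10 + T
v(p) = 16/3 - p
v(-22)*√(-9*(-11) + R(-4)) = (16/3 - 1*(-22))*√(-9*(-11) + (-10 - 4)) = (16/3 + 22)*√(99 - 14) = 82*√85/3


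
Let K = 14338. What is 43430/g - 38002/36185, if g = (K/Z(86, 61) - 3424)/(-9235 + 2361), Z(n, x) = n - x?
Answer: 135031033659488/1289307735 ≈ 1.0473e+5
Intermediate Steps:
g = 35631/85925 (g = (14338/(86 - 1*61) - 3424)/(-9235 + 2361) = (14338/(86 - 61) - 3424)/(-6874) = (14338/25 - 3424)*(-1/6874) = -71262/25*(-1/6874) = 35631/85925 ≈ 0.41468)
43430/g - 38002/36185 = 43430/(35631/85925) - 38002/36185 = 43430*(85925/35631) - 38002*1/36185 = 3731722750/35631 - 38002/36185 = 135031033659488/1289307735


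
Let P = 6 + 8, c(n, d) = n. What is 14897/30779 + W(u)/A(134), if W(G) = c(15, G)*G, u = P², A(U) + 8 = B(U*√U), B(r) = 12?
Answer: 22637462/30779 ≈ 735.48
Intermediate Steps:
A(U) = 4 (A(U) = -8 + 12 = 4)
P = 14
u = 196 (u = 14² = 196)
W(G) = 15*G
14897/30779 + W(u)/A(134) = 14897/30779 + (15*196)/4 = 14897*(1/30779) + 2940*(¼) = 14897/30779 + 735 = 22637462/30779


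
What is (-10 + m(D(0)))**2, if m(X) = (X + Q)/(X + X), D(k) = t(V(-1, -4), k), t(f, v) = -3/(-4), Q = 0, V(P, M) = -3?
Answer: 361/4 ≈ 90.250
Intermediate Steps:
t(f, v) = 3/4 (t(f, v) = -3*(-1/4) = 3/4)
D(k) = 3/4
m(X) = 1/2 (m(X) = (X + 0)/(X + X) = X/((2*X)) = X*(1/(2*X)) = 1/2)
(-10 + m(D(0)))**2 = (-10 + 1/2)**2 = (-19/2)**2 = 361/4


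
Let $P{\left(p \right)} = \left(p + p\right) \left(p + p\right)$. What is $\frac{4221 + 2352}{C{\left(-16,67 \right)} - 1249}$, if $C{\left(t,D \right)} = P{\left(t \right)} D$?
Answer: $\frac{2191}{22453} \approx 0.097582$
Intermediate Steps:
$P{\left(p \right)} = 4 p^{2}$ ($P{\left(p \right)} = 2 p 2 p = 4 p^{2}$)
$C{\left(t,D \right)} = 4 D t^{2}$ ($C{\left(t,D \right)} = 4 t^{2} D = 4 D t^{2}$)
$\frac{4221 + 2352}{C{\left(-16,67 \right)} - 1249} = \frac{4221 + 2352}{4 \cdot 67 \left(-16\right)^{2} - 1249} = \frac{6573}{4 \cdot 67 \cdot 256 - 1249} = \frac{6573}{68608 - 1249} = \frac{6573}{67359} = 6573 \cdot \frac{1}{67359} = \frac{2191}{22453}$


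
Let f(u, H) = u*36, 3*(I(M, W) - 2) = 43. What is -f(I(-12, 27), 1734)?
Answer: -588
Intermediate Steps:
I(M, W) = 49/3 (I(M, W) = 2 + (⅓)*43 = 2 + 43/3 = 49/3)
f(u, H) = 36*u
-f(I(-12, 27), 1734) = -36*49/3 = -1*588 = -588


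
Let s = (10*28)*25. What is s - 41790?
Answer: -34790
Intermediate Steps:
s = 7000 (s = 280*25 = 7000)
s - 41790 = 7000 - 41790 = -34790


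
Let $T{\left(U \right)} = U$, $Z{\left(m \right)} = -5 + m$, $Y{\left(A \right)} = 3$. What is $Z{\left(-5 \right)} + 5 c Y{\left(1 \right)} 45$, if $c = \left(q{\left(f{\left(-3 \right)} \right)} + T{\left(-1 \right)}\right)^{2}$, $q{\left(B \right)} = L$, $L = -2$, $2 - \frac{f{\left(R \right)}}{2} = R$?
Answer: $6065$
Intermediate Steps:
$f{\left(R \right)} = 4 - 2 R$
$q{\left(B \right)} = -2$
$c = 9$ ($c = \left(-2 - 1\right)^{2} = \left(-3\right)^{2} = 9$)
$Z{\left(-5 \right)} + 5 c Y{\left(1 \right)} 45 = \left(-5 - 5\right) + 5 \cdot 9 \cdot 3 \cdot 45 = -10 + 45 \cdot 3 \cdot 45 = -10 + 135 \cdot 45 = -10 + 6075 = 6065$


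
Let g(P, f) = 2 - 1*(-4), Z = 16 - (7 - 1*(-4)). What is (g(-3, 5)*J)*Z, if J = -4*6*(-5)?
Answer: 3600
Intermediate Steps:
Z = 5 (Z = 16 - (7 + 4) = 16 - 1*11 = 16 - 11 = 5)
J = 120 (J = -24*(-5) = 120)
g(P, f) = 6 (g(P, f) = 2 + 4 = 6)
(g(-3, 5)*J)*Z = (6*120)*5 = 720*5 = 3600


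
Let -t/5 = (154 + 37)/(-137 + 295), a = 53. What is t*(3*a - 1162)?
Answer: 957865/158 ≈ 6062.4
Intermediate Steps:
t = -955/158 (t = -5*(154 + 37)/(-137 + 295) = -955/158 ≈ -6.0443)
t*(3*a - 1162) = -955*(3*53 - 1162)/158 = -955*(159 - 1162)/158 = -955/158*(-1003) = 957865/158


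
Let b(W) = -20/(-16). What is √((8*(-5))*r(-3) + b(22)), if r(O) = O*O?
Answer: I*√1435/2 ≈ 18.941*I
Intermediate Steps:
b(W) = 5/4 (b(W) = -20*(-1/16) = 5/4)
r(O) = O²
√((8*(-5))*r(-3) + b(22)) = √((8*(-5))*(-3)² + 5/4) = √(-40*9 + 5/4) = √(-360 + 5/4) = √(-1435/4) = I*√1435/2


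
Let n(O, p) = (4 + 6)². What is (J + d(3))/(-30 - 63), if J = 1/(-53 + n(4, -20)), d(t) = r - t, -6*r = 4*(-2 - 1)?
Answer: 46/4371 ≈ 0.010524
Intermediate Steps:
n(O, p) = 100 (n(O, p) = 10² = 100)
r = 2 (r = -2*(-2 - 1)/3 = -2*(-3)/3 = -⅙*(-12) = 2)
d(t) = 2 - t
J = 1/47 (J = 1/(-53 + 100) = 1/47 ≈ 0.021277)
(J + d(3))/(-30 - 63) = (1/47 + (2 - 1*3))/(-30 - 63) = (1/47 + (2 - 3))/(-93) = (1/47 - 1)*(-1/93) = -46/47*(-1/93) = 46/4371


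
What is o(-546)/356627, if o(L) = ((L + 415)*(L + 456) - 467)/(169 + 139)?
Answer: 11323/109841116 ≈ 0.00010309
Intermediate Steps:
o(L) = -467/308 + (415 + L)*(456 + L)/308 (o(L) = ((415 + L)*(456 + L) - 467)/308 = (-467 + (415 + L)*(456 + L))*(1/308) = -467/308 + (415 + L)*(456 + L)/308)
o(-546)/356627 = (188773/308 + (1/308)*(-546)**2 + (871/308)*(-546))/356627 = (188773/308 + (1/308)*298116 - 33969/22)*(1/356627) = (188773/308 + 10647/11 - 33969/22)*(1/356627) = (11323/308)*(1/356627) = 11323/109841116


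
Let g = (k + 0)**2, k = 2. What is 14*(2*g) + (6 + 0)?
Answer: 118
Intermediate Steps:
g = 4 (g = (2 + 0)**2 = 2**2 = 4)
14*(2*g) + (6 + 0) = 14*(2*4) + (6 + 0) = 14*8 + 6 = 112 + 6 = 118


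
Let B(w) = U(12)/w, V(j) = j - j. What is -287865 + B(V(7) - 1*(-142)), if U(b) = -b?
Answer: -20438421/71 ≈ -2.8787e+5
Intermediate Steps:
V(j) = 0
B(w) = -12/w (B(w) = (-1*12)/w = -12/w)
-287865 + B(V(7) - 1*(-142)) = -287865 - 12/(0 - 1*(-142)) = -287865 - 12/(0 + 142) = -287865 - 12/142 = -287865 - 12*1/142 = -287865 - 6/71 = -20438421/71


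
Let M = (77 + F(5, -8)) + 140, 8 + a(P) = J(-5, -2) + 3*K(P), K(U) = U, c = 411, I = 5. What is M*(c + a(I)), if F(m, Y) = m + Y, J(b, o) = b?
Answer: 88382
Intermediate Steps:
F(m, Y) = Y + m
a(P) = -13 + 3*P (a(P) = -8 + (-5 + 3*P) = -13 + 3*P)
M = 214 (M = (77 + (-8 + 5)) + 140 = (77 - 3) + 140 = 74 + 140 = 214)
M*(c + a(I)) = 214*(411 + (-13 + 3*5)) = 214*(411 + (-13 + 15)) = 214*(411 + 2) = 214*413 = 88382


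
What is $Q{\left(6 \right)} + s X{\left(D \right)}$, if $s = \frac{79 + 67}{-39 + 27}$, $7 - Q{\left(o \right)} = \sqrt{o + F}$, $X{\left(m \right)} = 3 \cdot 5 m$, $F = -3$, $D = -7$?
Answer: $\frac{2569}{2} - \sqrt{3} \approx 1282.8$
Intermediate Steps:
$X{\left(m \right)} = 15 m$
$Q{\left(o \right)} = 7 - \sqrt{-3 + o}$ ($Q{\left(o \right)} = 7 - \sqrt{o - 3} = 7 - \sqrt{-3 + o}$)
$s = - \frac{73}{6}$ ($s = \frac{146}{-12} = 146 \left(- \frac{1}{12}\right) = - \frac{73}{6} \approx -12.167$)
$Q{\left(6 \right)} + s X{\left(D \right)} = \left(7 - \sqrt{-3 + 6}\right) - \frac{73 \cdot 15 \left(-7\right)}{6} = \left(7 - \sqrt{3}\right) - - \frac{2555}{2} = \left(7 - \sqrt{3}\right) + \frac{2555}{2} = \frac{2569}{2} - \sqrt{3}$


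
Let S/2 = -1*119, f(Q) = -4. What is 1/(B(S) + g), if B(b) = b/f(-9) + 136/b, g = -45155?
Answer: -14/631345 ≈ -2.2175e-5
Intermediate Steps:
S = -238 (S = 2*(-1*119) = 2*(-119) = -238)
B(b) = 136/b - b/4 (B(b) = b/(-4) + 136/b = b*(-1/4) + 136/b = -b/4 + 136/b = 136/b - b/4)
1/(B(S) + g) = 1/((136/(-238) - 1/4*(-238)) - 45155) = 1/((136*(-1/238) + 119/2) - 45155) = 1/((-4/7 + 119/2) - 45155) = 1/(825/14 - 45155) = 1/(-631345/14) = -14/631345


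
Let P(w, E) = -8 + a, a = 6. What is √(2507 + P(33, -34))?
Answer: √2505 ≈ 50.050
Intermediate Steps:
P(w, E) = -2 (P(w, E) = -8 + 6 = -2)
√(2507 + P(33, -34)) = √(2507 - 2) = √2505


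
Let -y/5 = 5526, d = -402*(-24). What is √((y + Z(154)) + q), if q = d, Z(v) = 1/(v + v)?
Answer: I*√426461035/154 ≈ 134.1*I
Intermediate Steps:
d = 9648
y = -27630 (y = -5*5526 = -27630)
Z(v) = 1/(2*v)
q = 9648
√((y + Z(154)) + q) = √((-27630 + (½)/154) + 9648) = √((-27630 + (½)*(1/154)) + 9648) = √((-27630 + 1/308) + 9648) = √(-8510039/308 + 9648) = √(-5538455/308) = I*√426461035/154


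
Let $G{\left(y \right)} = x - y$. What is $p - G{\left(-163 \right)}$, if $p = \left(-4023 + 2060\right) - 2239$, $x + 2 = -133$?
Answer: $-4230$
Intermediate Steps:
$x = -135$ ($x = -2 - 133 = -135$)
$p = -4202$ ($p = -1963 - 2239 = -4202$)
$G{\left(y \right)} = -135 - y$
$p - G{\left(-163 \right)} = -4202 - \left(-135 - -163\right) = -4202 - \left(-135 + 163\right) = -4202 - 28 = -4230$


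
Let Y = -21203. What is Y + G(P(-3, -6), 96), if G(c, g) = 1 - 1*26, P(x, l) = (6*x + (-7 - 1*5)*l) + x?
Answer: -21228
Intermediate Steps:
P(x, l) = -12*l + 7*x (P(x, l) = (6*x + (-7 - 5)*l) + x = (6*x - 12*l) + x = (-12*l + 6*x) + x = -12*l + 7*x)
G(c, g) = -25 (G(c, g) = 1 - 26 = -25)
Y + G(P(-3, -6), 96) = -21203 - 25 = -21228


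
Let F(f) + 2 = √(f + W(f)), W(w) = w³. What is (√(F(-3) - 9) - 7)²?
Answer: (7 - √(-11 + I*√30))² ≈ 26.764 - 42.296*I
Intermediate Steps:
F(f) = -2 + √(f + f³)
(√(F(-3) - 9) - 7)² = (√((-2 + √(-3 + (-3)³)) - 9) - 7)² = (√((-2 + √(-3 - 27)) - 9) - 7)² = (√((-2 + √(-30)) - 9) - 7)² = (√((-2 + I*√30) - 9) - 7)² = (√(-11 + I*√30) - 7)² = (-7 + √(-11 + I*√30))²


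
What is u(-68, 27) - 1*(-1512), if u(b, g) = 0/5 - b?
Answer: 1580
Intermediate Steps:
u(b, g) = -b (u(b, g) = 0*(1/5) - b = 0 - b = -b)
u(-68, 27) - 1*(-1512) = -1*(-68) - 1*(-1512) = 68 + 1512 = 1580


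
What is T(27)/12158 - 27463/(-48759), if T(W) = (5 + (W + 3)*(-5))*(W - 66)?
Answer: 609627299/592811922 ≈ 1.0284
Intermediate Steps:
T(W) = (-66 + W)*(-10 - 5*W) (T(W) = (5 + (3 + W)*(-5))*(-66 + W) = (5 + (-15 - 5*W))*(-66 + W) = (-10 - 5*W)*(-66 + W) = (-66 + W)*(-10 - 5*W))
T(27)/12158 - 27463/(-48759) = (660 - 5*27² + 320*27)/12158 - 27463/(-48759) = (660 - 5*729 + 8640)*(1/12158) - 27463*(-1/48759) = (660 - 3645 + 8640)*(1/12158) + 27463/48759 = 5655*(1/12158) + 27463/48759 = 5655/12158 + 27463/48759 = 609627299/592811922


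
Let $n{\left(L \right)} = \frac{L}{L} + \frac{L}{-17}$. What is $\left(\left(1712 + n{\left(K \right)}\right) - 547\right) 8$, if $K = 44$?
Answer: $\frac{158224}{17} \approx 9307.3$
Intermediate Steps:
$n{\left(L \right)} = 1 - \frac{L}{17}$ ($n{\left(L \right)} = 1 + L \left(- \frac{1}{17}\right) = 1 - \frac{L}{17}$)
$\left(\left(1712 + n{\left(K \right)}\right) - 547\right) 8 = \left(\left(1712 + \left(1 - \frac{44}{17}\right)\right) - 547\right) 8 = \left(\left(1712 - \frac{27}{17}\right) - 547\right) 8 = \left(\frac{29077}{17} - 547\right) 8 = \frac{19778}{17} \cdot 8 = \frac{158224}{17}$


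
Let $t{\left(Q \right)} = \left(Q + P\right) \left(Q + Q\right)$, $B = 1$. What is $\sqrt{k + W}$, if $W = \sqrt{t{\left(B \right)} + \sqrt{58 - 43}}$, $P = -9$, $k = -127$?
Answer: $\sqrt{-127 + \sqrt{-16 + \sqrt{15}}} \approx 0.1545 + 11.27 i$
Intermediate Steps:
$t{\left(Q \right)} = 2 Q \left(-9 + Q\right)$ ($t{\left(Q \right)} = \left(Q - 9\right) \left(Q + Q\right) = \left(-9 + Q\right) 2 Q = 2 Q \left(-9 + Q\right)$)
$W = \sqrt{-16 + \sqrt{15}}$ ($W = \sqrt{2 \cdot 1 \left(-9 + 1\right) + \sqrt{58 - 43}} = \sqrt{2 \cdot 1 \left(-8\right) + \sqrt{15}} = \sqrt{-16 + \sqrt{15}} \approx 3.4824 i$)
$\sqrt{k + W} = \sqrt{-127 + \sqrt{-16 + \sqrt{15}}}$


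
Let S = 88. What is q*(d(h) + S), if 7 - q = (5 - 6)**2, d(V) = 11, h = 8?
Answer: 594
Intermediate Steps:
q = 6 (q = 7 - (5 - 6)**2 = 7 - 1*(-1)**2 = 7 - 1*1 = 7 - 1 = 6)
q*(d(h) + S) = 6*(11 + 88) = 6*99 = 594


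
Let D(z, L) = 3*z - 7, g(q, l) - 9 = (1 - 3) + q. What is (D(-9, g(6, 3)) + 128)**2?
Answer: 8836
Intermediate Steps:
g(q, l) = 7 + q (g(q, l) = 9 + ((1 - 3) + q) = 9 + (-2 + q) = 7 + q)
D(z, L) = -7 + 3*z
(D(-9, g(6, 3)) + 128)**2 = ((-7 + 3*(-9)) + 128)**2 = ((-7 - 27) + 128)**2 = (-34 + 128)**2 = 94**2 = 8836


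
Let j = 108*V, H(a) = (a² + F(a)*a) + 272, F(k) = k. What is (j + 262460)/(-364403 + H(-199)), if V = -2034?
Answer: -42788/284929 ≈ -0.15017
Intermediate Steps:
H(a) = 272 + 2*a² (H(a) = (a² + a*a) + 272 = (a² + a²) + 272 = 2*a² + 272 = 272 + 2*a²)
j = -219672 (j = 108*(-2034) = -219672)
(j + 262460)/(-364403 + H(-199)) = (-219672 + 262460)/(-364403 + (272 + 2*(-199)²)) = 42788/(-364403 + (272 + 2*39601)) = 42788/(-364403 + (272 + 79202)) = 42788/(-364403 + 79474) = 42788/(-284929) = 42788*(-1/284929) = -42788/284929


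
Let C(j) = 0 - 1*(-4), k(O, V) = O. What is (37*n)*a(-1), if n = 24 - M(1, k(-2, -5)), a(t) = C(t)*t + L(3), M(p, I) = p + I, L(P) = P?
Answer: -925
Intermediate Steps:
C(j) = 4 (C(j) = 0 + 4 = 4)
M(p, I) = I + p
a(t) = 3 + 4*t (a(t) = 4*t + 3 = 3 + 4*t)
n = 25 (n = 24 - (-2 + 1) = 24 - 1*(-1) = 24 + 1 = 25)
(37*n)*a(-1) = (37*25)*(3 + 4*(-1)) = 925*(3 - 4) = 925*(-1) = -925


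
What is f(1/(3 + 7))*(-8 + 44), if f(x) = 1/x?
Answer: 360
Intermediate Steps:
f(1/(3 + 7))*(-8 + 44) = (-8 + 44)/(1/(3 + 7)) = 36/1/10 = 36/(⅒) = 10*36 = 360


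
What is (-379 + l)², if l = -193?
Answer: 327184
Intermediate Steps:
(-379 + l)² = (-379 - 193)² = (-572)² = 327184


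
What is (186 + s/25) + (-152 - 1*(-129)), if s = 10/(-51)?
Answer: 41563/255 ≈ 162.99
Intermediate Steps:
s = -10/51 (s = 10*(-1/51) = -10/51 ≈ -0.19608)
(186 + s/25) + (-152 - 1*(-129)) = (186 - 10/51/25) + (-152 - 1*(-129)) = (186 - 10/51*1/25) + (-152 + 129) = (186 - 2/255) - 23 = 47428/255 - 23 = 41563/255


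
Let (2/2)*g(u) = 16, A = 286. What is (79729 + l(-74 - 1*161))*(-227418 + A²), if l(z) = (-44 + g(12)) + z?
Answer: -11571997852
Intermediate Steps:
g(u) = 16
l(z) = -28 + z (l(z) = (-44 + 16) + z = -28 + z)
(79729 + l(-74 - 1*161))*(-227418 + A²) = (79729 + (-28 + (-74 - 1*161)))*(-227418 + 286²) = (79729 + (-28 + (-74 - 161)))*(-227418 + 81796) = (79729 + (-28 - 235))*(-145622) = (79729 - 263)*(-145622) = 79466*(-145622) = -11571997852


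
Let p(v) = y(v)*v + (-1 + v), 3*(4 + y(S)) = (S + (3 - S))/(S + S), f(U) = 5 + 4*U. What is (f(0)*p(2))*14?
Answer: -455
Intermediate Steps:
y(S) = -4 + 1/(2*S) (y(S) = -4 + ((S + (3 - S))/(S + S))/3 = -4 + (3/((2*S)))/3 = -4 + (3*(1/(2*S)))/3 = -4 + (3/(2*S))/3 = -4 + 1/(2*S))
p(v) = -1 + v + v*(-4 + 1/(2*v)) (p(v) = (-4 + 1/(2*v))*v + (-1 + v) = v*(-4 + 1/(2*v)) + (-1 + v) = -1 + v + v*(-4 + 1/(2*v)))
(f(0)*p(2))*14 = ((5 + 4*0)*(-½ - 3*2))*14 = ((5 + 0)*(-½ - 6))*14 = (5*(-13/2))*14 = -65/2*14 = -455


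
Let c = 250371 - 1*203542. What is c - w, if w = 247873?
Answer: -201044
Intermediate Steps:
c = 46829 (c = 250371 - 203542 = 46829)
c - w = 46829 - 1*247873 = 46829 - 247873 = -201044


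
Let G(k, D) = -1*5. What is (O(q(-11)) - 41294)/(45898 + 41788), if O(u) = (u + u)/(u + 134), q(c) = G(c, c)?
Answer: -2663468/5655747 ≈ -0.47093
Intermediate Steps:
G(k, D) = -5
q(c) = -5
O(u) = 2*u/(134 + u) (O(u) = (2*u)/(134 + u) = 2*u/(134 + u))
(O(q(-11)) - 41294)/(45898 + 41788) = (2*(-5)/(134 - 5) - 41294)/(45898 + 41788) = (2*(-5)/129 - 41294)/87686 = (2*(-5)*(1/129) - 41294)*(1/87686) = (-10/129 - 41294)*(1/87686) = -5326936/129*1/87686 = -2663468/5655747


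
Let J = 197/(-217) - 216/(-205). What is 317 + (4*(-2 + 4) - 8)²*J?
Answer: 317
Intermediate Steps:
J = 6487/44485 (J = 197*(-1/217) - 216*(-1/205) = -197/217 + 216/205 = 6487/44485 ≈ 0.14582)
317 + (4*(-2 + 4) - 8)²*J = 317 + (4*(-2 + 4) - 8)²*(6487/44485) = 317 + (4*2 - 8)²*(6487/44485) = 317 + (8 - 8)²*(6487/44485) = 317 + 0²*(6487/44485) = 317 + 0*(6487/44485) = 317 + 0 = 317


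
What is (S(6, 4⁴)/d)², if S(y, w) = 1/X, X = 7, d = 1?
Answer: 1/49 ≈ 0.020408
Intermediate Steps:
S(y, w) = ⅐ (S(y, w) = 1/7 = ⅐)
(S(6, 4⁴)/d)² = ((⅐)/1)² = ((⅐)*1)² = (⅐)² = 1/49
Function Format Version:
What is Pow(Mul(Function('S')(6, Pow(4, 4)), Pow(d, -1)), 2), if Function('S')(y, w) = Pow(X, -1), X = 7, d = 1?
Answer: Rational(1, 49) ≈ 0.020408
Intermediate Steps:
Function('S')(y, w) = Rational(1, 7) (Function('S')(y, w) = Pow(7, -1) = Rational(1, 7))
Pow(Mul(Function('S')(6, Pow(4, 4)), Pow(d, -1)), 2) = Pow(Mul(Rational(1, 7), Pow(1, -1)), 2) = Pow(Mul(Rational(1, 7), 1), 2) = Pow(Rational(1, 7), 2) = Rational(1, 49)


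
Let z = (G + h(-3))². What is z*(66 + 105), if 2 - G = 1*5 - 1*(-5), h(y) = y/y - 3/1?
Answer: 17100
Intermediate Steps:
h(y) = -2 (h(y) = 1 - 3*1 = 1 - 3 = -2)
G = -8 (G = 2 - (1*5 - 1*(-5)) = 2 - (5 + 5) = 2 - 1*10 = 2 - 10 = -8)
z = 100 (z = (-8 - 2)² = (-10)² = 100)
z*(66 + 105) = 100*(66 + 105) = 100*171 = 17100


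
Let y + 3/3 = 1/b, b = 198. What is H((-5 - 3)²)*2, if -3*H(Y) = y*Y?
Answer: 12608/297 ≈ 42.451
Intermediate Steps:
y = -197/198 (y = -1 + 1/198 = -197/198 ≈ -0.99495)
H(Y) = 197*Y/594 (H(Y) = -(-197)*Y/594 = 197*Y/594)
H((-5 - 3)²)*2 = (197*(-5 - 3)²/594)*2 = ((197/594)*(-8)²)*2 = ((197/594)*64)*2 = (6304/297)*2 = 12608/297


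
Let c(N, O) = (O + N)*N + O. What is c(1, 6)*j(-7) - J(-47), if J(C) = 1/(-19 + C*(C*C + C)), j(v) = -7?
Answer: -9248602/101633 ≈ -91.000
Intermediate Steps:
c(N, O) = O + N*(N + O) (c(N, O) = (N + O)*N + O = N*(N + O) + O = O + N*(N + O))
J(C) = 1/(-19 + C*(C + C**2)) (J(C) = 1/(-19 + C*(C**2 + C)) = 1/(-19 + C*(C + C**2)))
c(1, 6)*j(-7) - J(-47) = (6 + 1**2 + 1*6)*(-7) - 1/(-19 + (-47)**2 + (-47)**3) = (6 + 1 + 6)*(-7) - 1/(-19 + 2209 - 103823) = 13*(-7) - 1/(-101633) = -91 - 1*(-1/101633) = -91 + 1/101633 = -9248602/101633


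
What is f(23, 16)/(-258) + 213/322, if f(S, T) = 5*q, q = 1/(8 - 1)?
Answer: 13681/20769 ≈ 0.65872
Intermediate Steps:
q = 1/7 ≈ 0.14286
f(S, T) = 5/7 (f(S, T) = 5*(1/7) = 5/7)
f(23, 16)/(-258) + 213/322 = (5/7)/(-258) + 213/322 = (5/7)*(-1/258) + 213*(1/322) = -5/1806 + 213/322 = 13681/20769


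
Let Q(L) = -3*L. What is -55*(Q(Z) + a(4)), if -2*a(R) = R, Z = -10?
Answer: -1540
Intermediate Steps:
a(R) = -R/2
-55*(Q(Z) + a(4)) = -55*(-3*(-10) - ½*4) = -55*(30 - 2) = -55*28 = -1540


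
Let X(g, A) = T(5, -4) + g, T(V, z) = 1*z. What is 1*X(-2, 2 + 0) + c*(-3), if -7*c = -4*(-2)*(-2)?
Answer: -90/7 ≈ -12.857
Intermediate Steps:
T(V, z) = z
X(g, A) = -4 + g
c = 16/7 (c = -(-4*(-2))*(-2)/7 = -8*(-2)/7 = -1/7*(-16) = 16/7 ≈ 2.2857)
1*X(-2, 2 + 0) + c*(-3) = 1*(-4 - 2) + (16/7)*(-3) = 1*(-6) - 48/7 = -6 - 48/7 = -90/7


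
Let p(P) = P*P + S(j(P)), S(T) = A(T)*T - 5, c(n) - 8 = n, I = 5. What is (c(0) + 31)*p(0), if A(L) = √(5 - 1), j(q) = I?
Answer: 195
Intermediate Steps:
j(q) = 5
A(L) = 2 (A(L) = √4 = 2)
c(n) = 8 + n
S(T) = -5 + 2*T (S(T) = 2*T - 5 = -5 + 2*T)
p(P) = 5 + P² (p(P) = P*P + (-5 + 2*5) = P² + (-5 + 10) = P² + 5 = 5 + P²)
(c(0) + 31)*p(0) = ((8 + 0) + 31)*(5 + 0²) = (8 + 31)*(5 + 0) = 39*5 = 195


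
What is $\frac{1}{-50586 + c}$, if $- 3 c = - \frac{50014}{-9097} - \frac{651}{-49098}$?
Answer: $- \frac{63806358}{3227825640527} \approx -1.9768 \cdot 10^{-5}$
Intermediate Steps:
$c = - \frac{117214739}{63806358}$ ($c = - \frac{- \frac{50014}{-9097} - \frac{651}{-49098}}{3} = - \frac{\left(-50014\right) \left(- \frac{1}{9097}\right) - - \frac{31}{2338}}{3} = - \frac{\frac{50014}{9097} + \frac{31}{2338}}{3} = \left(- \frac{1}{3}\right) \frac{117214739}{21268786} = - \frac{117214739}{63806358} \approx -1.837$)
$\frac{1}{-50586 + c} = \frac{1}{-50586 - \frac{117214739}{63806358}} = \frac{1}{- \frac{3227825640527}{63806358}} = - \frac{63806358}{3227825640527}$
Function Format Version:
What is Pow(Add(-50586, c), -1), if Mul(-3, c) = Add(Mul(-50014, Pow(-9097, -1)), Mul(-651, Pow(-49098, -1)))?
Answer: Rational(-63806358, 3227825640527) ≈ -1.9768e-5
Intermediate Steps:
c = Rational(-117214739, 63806358) (c = Mul(Rational(-1, 3), Add(Mul(-50014, Pow(-9097, -1)), Mul(-651, Pow(-49098, -1)))) = Mul(Rational(-1, 3), Add(Mul(-50014, Rational(-1, 9097)), Mul(-651, Rational(-1, 49098)))) = Mul(Rational(-1, 3), Add(Rational(50014, 9097), Rational(31, 2338))) = Mul(Rational(-1, 3), Rational(117214739, 21268786)) = Rational(-117214739, 63806358) ≈ -1.8370)
Pow(Add(-50586, c), -1) = Pow(Add(-50586, Rational(-117214739, 63806358)), -1) = Pow(Rational(-3227825640527, 63806358), -1) = Rational(-63806358, 3227825640527)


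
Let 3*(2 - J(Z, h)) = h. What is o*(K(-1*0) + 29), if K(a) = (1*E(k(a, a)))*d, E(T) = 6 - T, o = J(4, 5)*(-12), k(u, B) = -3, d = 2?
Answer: -188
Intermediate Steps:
J(Z, h) = 2 - h/3
o = -4 (o = (2 - ⅓*5)*(-12) = (2 - 5/3)*(-12) = (⅓)*(-12) = -4)
K(a) = 18 (K(a) = (1*(6 - 1*(-3)))*2 = (1*(6 + 3))*2 = (1*9)*2 = 9*2 = 18)
o*(K(-1*0) + 29) = -4*(18 + 29) = -4*47 = -188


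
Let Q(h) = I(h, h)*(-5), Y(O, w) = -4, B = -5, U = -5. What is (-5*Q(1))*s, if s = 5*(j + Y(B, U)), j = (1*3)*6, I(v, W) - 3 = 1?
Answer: 7000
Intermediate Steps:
I(v, W) = 4 (I(v, W) = 3 + 1 = 4)
j = 18 (j = 3*6 = 18)
s = 70 (s = 5*(18 - 4) = 5*14 = 70)
Q(h) = -20 (Q(h) = 4*(-5) = -20)
(-5*Q(1))*s = -5*(-20)*70 = 100*70 = 7000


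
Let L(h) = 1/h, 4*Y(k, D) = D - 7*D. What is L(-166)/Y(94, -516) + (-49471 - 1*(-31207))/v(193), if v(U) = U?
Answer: -2346631969/24797412 ≈ -94.632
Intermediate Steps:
Y(k, D) = -3*D/2 (Y(k, D) = (D - 7*D)/4 = (-6*D)/4 = -3*D/2)
L(-166)/Y(94, -516) + (-49471 - 1*(-31207))/v(193) = 1/((-166)*((-3/2*(-516)))) + (-49471 - 1*(-31207))/193 = -1/166/774 + (-49471 + 31207)*(1/193) = -1/166*1/774 - 18264*1/193 = -1/128484 - 18264/193 = -2346631969/24797412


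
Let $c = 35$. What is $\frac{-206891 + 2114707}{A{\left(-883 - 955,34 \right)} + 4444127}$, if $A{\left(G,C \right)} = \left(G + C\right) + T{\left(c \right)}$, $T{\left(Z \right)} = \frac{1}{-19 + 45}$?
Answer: $\frac{49603216}{115500399} \approx 0.42946$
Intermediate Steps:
$T{\left(Z \right)} = \frac{1}{26}$
$A{\left(G,C \right)} = \frac{1}{26} + C + G$ ($A{\left(G,C \right)} = \left(G + C\right) + \frac{1}{26} = \left(C + G\right) + \frac{1}{26} = \frac{1}{26} + C + G$)
$\frac{-206891 + 2114707}{A{\left(-883 - 955,34 \right)} + 4444127} = \frac{-206891 + 2114707}{\left(\frac{1}{26} + 34 - 1838\right) + 4444127} = \frac{1907816}{\left(\frac{1}{26} + 34 - 1838\right) + 4444127} = \frac{1907816}{- \frac{46903}{26} + 4444127} = \frac{1907816}{\frac{115500399}{26}} = 1907816 \cdot \frac{26}{115500399} = \frac{49603216}{115500399}$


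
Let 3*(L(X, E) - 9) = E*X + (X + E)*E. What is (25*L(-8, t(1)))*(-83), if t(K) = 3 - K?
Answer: 2075/3 ≈ 691.67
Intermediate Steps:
L(X, E) = 9 + E*X/3 + E*(E + X)/3 (L(X, E) = 9 + (E*X + (X + E)*E)/3 = 9 + (E*X + (E + X)*E)/3 = 9 + (E*X + E*(E + X))/3 = 9 + (E*X/3 + E*(E + X)/3) = 9 + E*X/3 + E*(E + X)/3)
(25*L(-8, t(1)))*(-83) = (25*(9 + (3 - 1*1)²/3 + (⅔)*(3 - 1*1)*(-8)))*(-83) = (25*(9 + (3 - 1)²/3 + (⅔)*(3 - 1)*(-8)))*(-83) = (25*(9 + (⅓)*2² + (⅔)*2*(-8)))*(-83) = (25*(9 + (⅓)*4 - 32/3))*(-83) = (25*(9 + 4/3 - 32/3))*(-83) = (25*(-⅓))*(-83) = -25/3*(-83) = 2075/3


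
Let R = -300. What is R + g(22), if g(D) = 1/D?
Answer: -6599/22 ≈ -299.95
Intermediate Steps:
R + g(22) = -300 + 1/22 = -6599/22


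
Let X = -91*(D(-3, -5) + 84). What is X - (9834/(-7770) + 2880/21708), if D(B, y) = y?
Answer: -5612897548/780885 ≈ -7187.9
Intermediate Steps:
X = -7189 (X = -91*(-5 + 84) = -91*79 = -7189)
X - (9834/(-7770) + 2880/21708) = -7189 - (9834/(-7770) + 2880/21708) = -7189 - (9834*(-1/7770) + 2880*(1/21708)) = -7189 - (-1639/1295 + 80/603) = -7189 - 1*(-884717/780885) = -7189 + 884717/780885 = -5612897548/780885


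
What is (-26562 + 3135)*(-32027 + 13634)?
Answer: 430892811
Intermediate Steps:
(-26562 + 3135)*(-32027 + 13634) = -23427*(-18393) = 430892811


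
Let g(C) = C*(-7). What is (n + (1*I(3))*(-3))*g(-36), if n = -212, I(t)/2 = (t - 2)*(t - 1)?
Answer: -56448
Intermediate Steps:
I(t) = 2*(-1 + t)*(-2 + t) (I(t) = 2*((t - 2)*(t - 1)) = 2*((-2 + t)*(-1 + t)) = 2*((-1 + t)*(-2 + t)) = 2*(-1 + t)*(-2 + t))
g(C) = -7*C
(n + (1*I(3))*(-3))*g(-36) = (-212 + (1*(4 - 6*3 + 2*3²))*(-3))*(-7*(-36)) = (-212 + (1*(4 - 18 + 2*9))*(-3))*252 = (-212 + (1*(4 - 18 + 18))*(-3))*252 = (-212 + (1*4)*(-3))*252 = (-212 + 4*(-3))*252 = (-212 - 12)*252 = -224*252 = -56448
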